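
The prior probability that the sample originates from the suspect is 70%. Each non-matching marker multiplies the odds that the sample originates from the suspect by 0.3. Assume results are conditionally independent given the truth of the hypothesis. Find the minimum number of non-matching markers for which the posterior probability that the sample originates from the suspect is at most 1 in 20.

Prior odds: 0.7 ÷ 0.3 = 7/3.
Likelihood ratio per non-matching marker = 0.3.
Target odds: 0.05 ÷ 0.95 = 1/19.
Need (7/3) × 0.3ⁿ ≤ 1/19, i.e. 0.3ⁿ ≤ 3/133.
0.3³ = 0.027 is still above 3/133 but 0.3⁴ = 0.0081 is at or below it, so n = 4.

4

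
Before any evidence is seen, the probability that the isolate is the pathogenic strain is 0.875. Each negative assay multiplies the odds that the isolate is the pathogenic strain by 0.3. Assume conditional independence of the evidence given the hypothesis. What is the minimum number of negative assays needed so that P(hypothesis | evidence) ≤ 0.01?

6

Prior odds = 0.875/0.125 = 7.
Likelihood ratio per negative assay = 0.3.
Target odds: 0.01 ÷ 0.99 = 1/99.
Require 0.3ⁿ ≤ 1/99 ÷ 7 = 1/693.
0.3⁵ = 243/100000 is still above 1/693 but 0.3⁶ = 729/1000000 is at or below it, so n = 6.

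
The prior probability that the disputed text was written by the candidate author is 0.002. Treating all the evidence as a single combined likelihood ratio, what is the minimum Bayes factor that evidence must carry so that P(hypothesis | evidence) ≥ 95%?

Prior odds = 0.002/0.998 = 1/499.
Target odds = 0.95/0.05 = 19.
Required Bayes factor = 19 ÷ (1/499) = 9481.

9481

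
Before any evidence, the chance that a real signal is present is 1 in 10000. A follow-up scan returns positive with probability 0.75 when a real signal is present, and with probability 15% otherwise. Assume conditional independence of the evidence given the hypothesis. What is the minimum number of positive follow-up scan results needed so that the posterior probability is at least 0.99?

9

Prior odds = 0.0001/0.9999 = 1/9999.
Likelihood ratio of a positive result = 0.75/0.15 = 5.
Target odds: 0.99 ÷ 0.01 = 99.
Require 5ⁿ ≥ 99 ÷ (1/9999) = 989901.
5⁸ = 390625 falls short of 989901 but 5⁹ = 1953125 reaches it, so n = 9.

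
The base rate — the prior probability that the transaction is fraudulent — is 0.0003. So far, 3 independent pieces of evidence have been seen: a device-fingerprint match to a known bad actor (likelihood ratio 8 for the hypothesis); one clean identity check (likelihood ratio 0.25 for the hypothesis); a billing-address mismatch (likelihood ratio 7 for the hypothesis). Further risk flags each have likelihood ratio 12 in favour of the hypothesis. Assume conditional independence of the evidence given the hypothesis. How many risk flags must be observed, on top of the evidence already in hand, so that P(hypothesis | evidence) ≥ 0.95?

4

Prior odds = 0.0003/0.9997 = 3/9997.
Combined Bayes factor of the evidence already in hand = 8 × 0.25 × 7 = 14.
Odds after that evidence = (3/9997) × 14 = 42/9997.
Target odds = 0.95/0.05 = 19.
Need 12ⁿ ≥ 19 ÷ (42/9997) = 189943/42.
12³ = 1728 falls short of 189943/42 but 12⁴ = 20736 reaches it, so n = 4.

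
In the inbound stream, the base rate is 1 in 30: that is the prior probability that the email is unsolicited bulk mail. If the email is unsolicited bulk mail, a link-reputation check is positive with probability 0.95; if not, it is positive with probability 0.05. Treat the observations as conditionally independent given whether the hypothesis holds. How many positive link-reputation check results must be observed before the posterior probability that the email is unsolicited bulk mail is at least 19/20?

3

Prior odds: (1/30) ÷ (29/30) = 1/29.
Likelihood ratio of a positive = 0.95/0.05 = 19.
Target odds: 0.95 ÷ 0.05 = 19.
Require 19ⁿ ≥ 19 ÷ (1/29) = 551.
19² = 361 falls short of 551 but 19³ = 6859 reaches it, so n = 3.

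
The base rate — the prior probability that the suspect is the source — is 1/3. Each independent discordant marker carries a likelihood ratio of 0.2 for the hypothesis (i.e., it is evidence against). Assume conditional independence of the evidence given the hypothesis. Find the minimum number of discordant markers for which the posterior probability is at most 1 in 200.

Prior odds: (1/3) ÷ (2/3) = 0.5.
Likelihood ratio per discordant marker = 0.2.
Target posterior odds = 0.005/0.995 = 1/199.
Need 0.5 × 0.2ⁿ ≤ 1/199, i.e. 0.2ⁿ ≤ 2/199.
0.2² = 0.04 is still above 2/199 but 0.2³ = 0.008 is at or below it, so n = 3.

3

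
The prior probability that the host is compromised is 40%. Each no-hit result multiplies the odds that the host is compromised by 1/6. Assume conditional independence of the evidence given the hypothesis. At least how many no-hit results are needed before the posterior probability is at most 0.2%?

Prior odds = 0.4/0.6 = 2/3.
Likelihood ratio per no-hit result = 1/6.
Target posterior odds = 0.002/0.998 = 1/499.
Require (1/6)ⁿ ≤ 1/499 ÷ (2/3) = 3/998.
(1/6)³ = 1/216 is still above 3/998 but (1/6)⁴ = 1/1296 is at or below it, so n = 4.

4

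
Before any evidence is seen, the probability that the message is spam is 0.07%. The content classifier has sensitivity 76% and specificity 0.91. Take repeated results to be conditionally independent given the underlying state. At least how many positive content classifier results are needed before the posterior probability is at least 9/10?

5

Prior odds: 0.0007 ÷ 0.9993 = 7/9993.
False-positive rate = 1 − 0.91 = 0.09; likelihood ratio of a positive = 0.76/0.09 = 76/9.
Target odds: 0.9 ÷ 0.1 = 9.
Require (76/9)ⁿ ≥ 9 ÷ (7/9993) = 89937/7.
(76/9)⁴ = 33362176/6561 falls short of 89937/7 but (76/9)⁵ ≈42939.3 reaches it, so n = 5.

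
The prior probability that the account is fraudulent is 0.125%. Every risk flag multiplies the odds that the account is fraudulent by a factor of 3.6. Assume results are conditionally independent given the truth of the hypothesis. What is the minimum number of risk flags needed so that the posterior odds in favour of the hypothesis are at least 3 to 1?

Prior odds: 0.00125 ÷ 0.99875 = 1/799.
Likelihood ratio per risk flag = 3.6.
Target odds = 3.
Require 3.6ⁿ ≥ 3 ÷ (1/799) = 2397.
3.6⁶ = 34012224/15625 falls short of 2397 but 3.6⁷ = 612220032/78125 reaches it, so n = 7.

7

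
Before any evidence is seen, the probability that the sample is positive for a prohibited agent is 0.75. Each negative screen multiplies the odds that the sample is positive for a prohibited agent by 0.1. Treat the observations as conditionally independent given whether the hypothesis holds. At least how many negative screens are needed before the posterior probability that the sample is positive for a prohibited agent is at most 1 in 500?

Prior odds: 0.75 ÷ 0.25 = 3.
Likelihood ratio per negative screen = 0.1.
Target posterior odds = 0.002/0.998 = 1/499.
Need 3 × 0.1ⁿ ≤ 1/499, i.e. 0.1ⁿ ≤ 1/1497.
0.1³ = 0.001 is still above 1/1497 but 0.1⁴ = 0.0001 is at or below it, so n = 4.

4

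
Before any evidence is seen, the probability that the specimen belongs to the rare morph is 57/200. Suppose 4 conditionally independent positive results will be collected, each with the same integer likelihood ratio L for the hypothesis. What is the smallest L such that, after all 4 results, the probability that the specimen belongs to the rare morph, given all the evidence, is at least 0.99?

4

Prior odds = 0.285/0.715 = 57/143.
Target odds = 0.99/0.01 = 99.
Need L⁴ ≥ 99 ÷ (57/143) = 4719/19.
3⁴ = 81 < 4719/19 ≤ 256 = 4⁴, so L = 4.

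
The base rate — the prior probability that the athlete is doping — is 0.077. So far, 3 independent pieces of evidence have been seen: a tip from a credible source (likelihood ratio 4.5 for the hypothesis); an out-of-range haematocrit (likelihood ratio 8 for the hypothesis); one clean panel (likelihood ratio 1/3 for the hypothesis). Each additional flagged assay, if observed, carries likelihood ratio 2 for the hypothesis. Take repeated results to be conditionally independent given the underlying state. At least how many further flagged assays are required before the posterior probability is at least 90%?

Prior odds = 0.077/0.923 = 77/923.
Combined Bayes factor of the evidence already in hand = 4.5 × 8 × (1/3) = 12.
Odds after that evidence = (77/923) × 12 = 924/923.
Target odds = 0.9/0.1 = 9.
Need 2ⁿ ≥ 9 ÷ (924/923) = 2769/308.
2³ = 8 falls short of 2769/308 but 2⁴ = 16 reaches it, so n = 4.

4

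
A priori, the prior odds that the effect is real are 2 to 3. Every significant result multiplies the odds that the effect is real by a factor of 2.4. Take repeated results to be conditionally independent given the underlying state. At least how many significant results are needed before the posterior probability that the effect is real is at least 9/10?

3

Prior odds = 2/3.
Likelihood ratio per significant result = 2.4.
Target posterior odds = 0.9/0.1 = 9.
Require 2.4ⁿ ≥ 9 ÷ (2/3) = 13.5.
2.4² = 5.76 falls short of 13.5 but 2.4³ = 13.824 reaches it, so n = 3.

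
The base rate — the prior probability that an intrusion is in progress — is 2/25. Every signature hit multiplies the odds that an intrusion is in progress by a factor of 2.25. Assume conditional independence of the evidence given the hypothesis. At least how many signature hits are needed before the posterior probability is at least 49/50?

Prior odds: 0.08 ÷ 0.92 = 2/23.
Likelihood ratio per signature hit = 2.25.
Target posterior odds = 0.98/0.02 = 49.
Require 2.25ⁿ ≥ 49 ÷ (2/23) = 563.5.
2.25⁷ = 4782969/16384 falls short of 563.5 but 2.25⁸ = 43046721/65536 reaches it, so n = 8.

8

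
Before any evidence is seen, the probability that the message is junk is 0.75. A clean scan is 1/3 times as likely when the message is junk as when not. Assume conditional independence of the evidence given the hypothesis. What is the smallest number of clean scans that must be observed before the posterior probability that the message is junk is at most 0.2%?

Prior odds: 0.75 ÷ 0.25 = 3.
Likelihood ratio per clean scan = 1/3.
Target odds: 0.002 ÷ 0.998 = 1/499.
Require (1/3)ⁿ ≤ 1/499 ÷ 3 = 1/1497.
(1/3)⁶ = 1/729 is still above 1/1497 but (1/3)⁷ = 1/2187 is at or below it, so n = 7.

7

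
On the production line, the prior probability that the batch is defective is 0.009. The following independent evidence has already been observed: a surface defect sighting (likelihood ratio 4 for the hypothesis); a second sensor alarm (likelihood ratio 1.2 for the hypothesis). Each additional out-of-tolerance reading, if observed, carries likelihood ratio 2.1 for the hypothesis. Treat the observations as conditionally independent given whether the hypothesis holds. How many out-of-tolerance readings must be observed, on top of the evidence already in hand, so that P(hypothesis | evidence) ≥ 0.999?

14

Prior odds = 0.009/0.991 = 9/991.
Combined Bayes factor of the evidence already in hand = 4 × 1.2 = 4.8.
Odds after that evidence = (9/991) × 4.8 = 216/4955.
Target odds = 0.999/0.001 = 999.
Need 2.1ⁿ ≥ 999 ÷ (216/4955) = 22916.875.
2.1¹³ ≈15447.2 falls short of 22916.875 but 2.1¹⁴ ≈32439.2 reaches it, so n = 14.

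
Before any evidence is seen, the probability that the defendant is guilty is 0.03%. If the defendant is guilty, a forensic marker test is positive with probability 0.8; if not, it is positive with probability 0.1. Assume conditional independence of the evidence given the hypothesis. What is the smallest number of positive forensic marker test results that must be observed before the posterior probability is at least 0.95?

6

Prior odds: 0.0003 ÷ 0.9997 = 3/9997.
Likelihood ratio of a positive = 0.8/0.1 = 8.
Target posterior odds = 0.95/0.05 = 19.
Require 8ⁿ ≥ 19 ÷ (3/9997) = 189943/3.
8⁵ = 32768 falls short of 189943/3 but 8⁶ = 262144 reaches it, so n = 6.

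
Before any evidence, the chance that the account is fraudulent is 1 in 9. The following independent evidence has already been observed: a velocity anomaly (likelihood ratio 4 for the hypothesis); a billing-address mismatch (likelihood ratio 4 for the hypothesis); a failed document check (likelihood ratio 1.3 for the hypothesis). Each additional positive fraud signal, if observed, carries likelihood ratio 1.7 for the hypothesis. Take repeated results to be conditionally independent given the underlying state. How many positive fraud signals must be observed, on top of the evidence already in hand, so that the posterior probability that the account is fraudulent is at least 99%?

7

Prior odds = (1/9)/(8/9) = 0.125.
Combined Bayes factor of the evidence already in hand = 4 × 4 × 1.3 = 20.8.
Odds after that evidence = 0.125 × 20.8 = 2.6.
Target odds = 0.99/0.01 = 99.
Need 1.7ⁿ ≥ 99 ÷ 2.6 = 495/13.
1.7⁶ = 24137569/1000000 falls short of 495/13 but 1.7⁷ = 410338673/10000000 reaches it, so n = 7.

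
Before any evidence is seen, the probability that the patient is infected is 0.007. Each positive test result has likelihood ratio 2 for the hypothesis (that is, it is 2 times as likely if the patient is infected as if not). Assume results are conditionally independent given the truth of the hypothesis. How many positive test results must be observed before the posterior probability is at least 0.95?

Prior odds = 0.007/0.993 = 7/993.
Likelihood ratio per positive test result = 2.
Target posterior odds = 0.95/0.05 = 19.
Require 2ⁿ ≥ 19 ÷ (7/993) = 18867/7.
2¹¹ = 2048 falls short of 18867/7 but 2¹² = 4096 reaches it, so n = 12.

12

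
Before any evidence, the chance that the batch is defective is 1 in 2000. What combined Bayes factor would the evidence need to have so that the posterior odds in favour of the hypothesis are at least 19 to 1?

Prior odds = 0.0005/0.9995 = 1/1999.
Target odds = 19.
Required Bayes factor = 19 ÷ (1/1999) = 37981.

37981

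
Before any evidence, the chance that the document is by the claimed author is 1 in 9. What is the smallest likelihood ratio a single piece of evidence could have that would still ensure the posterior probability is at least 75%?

24

Prior odds = (1/9)/(8/9) = 0.125.
Target odds = 0.75/0.25 = 3.
Required Bayes factor = 3 ÷ 0.125 = 24.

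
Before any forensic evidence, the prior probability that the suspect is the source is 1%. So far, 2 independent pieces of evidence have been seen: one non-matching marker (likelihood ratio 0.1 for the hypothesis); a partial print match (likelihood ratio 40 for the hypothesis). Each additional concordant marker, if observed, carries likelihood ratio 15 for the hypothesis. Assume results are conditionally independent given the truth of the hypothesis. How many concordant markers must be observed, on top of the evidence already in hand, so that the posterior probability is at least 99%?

Prior odds = 0.01/0.99 = 1/99.
Combined Bayes factor of the evidence already in hand = 0.1 × 40 = 4.
Odds after that evidence = (1/99) × 4 = 4/99.
Target odds = 0.99/0.01 = 99.
Need 15ⁿ ≥ 99 ÷ (4/99) = 2450.25.
15² = 225 falls short of 2450.25 but 15³ = 3375 reaches it, so n = 3.

3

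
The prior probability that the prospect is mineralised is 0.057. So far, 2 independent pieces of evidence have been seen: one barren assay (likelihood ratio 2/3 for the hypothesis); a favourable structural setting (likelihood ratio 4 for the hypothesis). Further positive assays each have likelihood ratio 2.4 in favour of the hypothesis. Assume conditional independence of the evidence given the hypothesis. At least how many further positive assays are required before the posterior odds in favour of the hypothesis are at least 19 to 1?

6

Prior odds = 0.057/0.943 = 57/943.
Combined Bayes factor of the evidence already in hand = (2/3) × 4 = 8/3.
Odds after that evidence = (57/943) × 8/3 = 152/943.
Target odds = 19.
Need 2.4ⁿ ≥ 19 ÷ (152/943) = 117.875.
2.4⁵ = 79.62624 falls short of 117.875 but 2.4⁶ = 2985984/15625 reaches it, so n = 6.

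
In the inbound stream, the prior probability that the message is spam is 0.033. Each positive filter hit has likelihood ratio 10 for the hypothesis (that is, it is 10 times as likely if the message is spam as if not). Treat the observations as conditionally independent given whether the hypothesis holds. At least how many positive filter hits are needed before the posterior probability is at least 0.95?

3

Prior odds = 0.033/0.967 = 33/967.
Likelihood ratio per positive filter hit = 10.
Target posterior odds = 0.95/0.05 = 19.
Need (33/967) × 10ⁿ ≥ 19, i.e. 10ⁿ ≥ 18373/33.
10² = 100 falls short of 18373/33 but 10³ = 1000 reaches it, so n = 3.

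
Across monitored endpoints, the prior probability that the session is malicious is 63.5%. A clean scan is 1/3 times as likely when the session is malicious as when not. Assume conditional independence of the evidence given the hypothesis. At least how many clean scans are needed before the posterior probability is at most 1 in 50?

Prior odds = 0.635/0.365 = 127/73.
Likelihood ratio per clean scan = 1/3.
Target posterior odds = 0.02/0.98 = 1/49.
Require (1/3)ⁿ ≤ 1/49 ÷ (127/73) = 73/6223.
(1/3)⁴ = 1/81 is still above 73/6223 but (1/3)⁵ = 1/243 is at or below it, so n = 5.

5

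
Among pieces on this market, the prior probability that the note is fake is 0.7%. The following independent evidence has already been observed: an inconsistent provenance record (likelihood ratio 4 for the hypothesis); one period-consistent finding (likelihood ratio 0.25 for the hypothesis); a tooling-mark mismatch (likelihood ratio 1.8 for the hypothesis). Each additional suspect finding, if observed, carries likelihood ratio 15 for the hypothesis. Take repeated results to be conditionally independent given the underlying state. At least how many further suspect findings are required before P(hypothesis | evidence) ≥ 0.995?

4

Prior odds = 0.007/0.993 = 7/993.
Combined Bayes factor of the evidence already in hand = 4 × 0.25 × 1.8 = 1.8.
Odds after that evidence = (7/993) × 1.8 = 21/1655.
Target odds = 0.995/0.005 = 199.
Need 15ⁿ ≥ 199 ÷ (21/1655) = 329345/21.
15³ = 3375 falls short of 329345/21 but 15⁴ = 50625 reaches it, so n = 4.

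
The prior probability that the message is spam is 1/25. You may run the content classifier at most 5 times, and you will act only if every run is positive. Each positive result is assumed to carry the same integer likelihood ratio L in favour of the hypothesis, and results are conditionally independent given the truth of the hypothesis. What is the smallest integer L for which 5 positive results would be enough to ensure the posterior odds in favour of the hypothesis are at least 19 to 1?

Prior odds = 0.04/0.96 = 1/24.
Target odds = 19.
Need L⁵ ≥ 19 ÷ (1/24) = 456.
3⁵ = 243 < 456 ≤ 1024 = 4⁵, so L = 4.

4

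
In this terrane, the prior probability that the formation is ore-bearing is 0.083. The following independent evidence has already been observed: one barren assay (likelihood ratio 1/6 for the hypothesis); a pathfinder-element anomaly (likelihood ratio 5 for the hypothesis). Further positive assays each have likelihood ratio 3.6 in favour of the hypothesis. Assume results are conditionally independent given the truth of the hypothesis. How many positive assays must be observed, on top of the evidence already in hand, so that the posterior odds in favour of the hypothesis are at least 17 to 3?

Prior odds = 0.083/0.917 = 83/917.
Combined Bayes factor of the evidence already in hand = (1/6) × 5 = 5/6.
Odds after that evidence = (83/917) × 5/6 = 415/5502.
Target odds = 17/3.
Need 3.6ⁿ ≥ 17/3 ÷ (415/5502) = 31178/415.
3.6³ = 46.656 falls short of 31178/415 but 3.6⁴ = 167.9616 reaches it, so n = 4.

4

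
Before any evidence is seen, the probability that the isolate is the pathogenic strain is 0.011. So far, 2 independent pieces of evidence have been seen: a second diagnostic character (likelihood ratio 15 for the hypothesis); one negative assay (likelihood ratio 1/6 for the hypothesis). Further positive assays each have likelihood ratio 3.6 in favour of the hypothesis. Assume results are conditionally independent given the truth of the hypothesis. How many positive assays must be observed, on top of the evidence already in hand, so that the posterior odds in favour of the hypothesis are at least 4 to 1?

4

Prior odds = 0.011/0.989 = 11/989.
Combined Bayes factor of the evidence already in hand = 15 × (1/6) = 2.5.
Odds after that evidence = (11/989) × 2.5 = 55/1978.
Target odds = 4.
Need 3.6ⁿ ≥ 4 ÷ (55/1978) = 7912/55.
3.6³ = 46.656 falls short of 7912/55 but 3.6⁴ = 167.9616 reaches it, so n = 4.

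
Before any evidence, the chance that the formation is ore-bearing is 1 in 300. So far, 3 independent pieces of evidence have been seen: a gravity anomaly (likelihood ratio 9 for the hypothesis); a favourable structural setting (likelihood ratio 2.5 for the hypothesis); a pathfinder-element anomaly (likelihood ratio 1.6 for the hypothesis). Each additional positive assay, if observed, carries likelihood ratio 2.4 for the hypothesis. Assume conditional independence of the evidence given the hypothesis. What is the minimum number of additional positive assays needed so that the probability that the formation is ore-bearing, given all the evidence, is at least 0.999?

11

Prior odds = (1/300)/(299/300) = 1/299.
Combined Bayes factor of the evidence already in hand = 9 × 2.5 × 1.6 = 36.
Odds after that evidence = (1/299) × 36 = 36/299.
Target odds = 0.999/0.001 = 999.
Need 2.4ⁿ ≥ 999 ÷ (36/299) = 8297.25.
2.4¹⁰ ≈6340.34 falls short of 8297.25 but 2.4¹¹ ≈15216.8 reaches it, so n = 11.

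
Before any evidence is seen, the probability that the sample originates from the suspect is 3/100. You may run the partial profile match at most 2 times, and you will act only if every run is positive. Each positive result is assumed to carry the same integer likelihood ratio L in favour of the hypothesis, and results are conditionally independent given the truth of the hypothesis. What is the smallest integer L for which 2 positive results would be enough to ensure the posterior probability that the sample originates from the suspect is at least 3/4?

10

Prior odds = 0.03/0.97 = 3/97.
Target odds = 0.75/0.25 = 3.
Need L² ≥ 3 ÷ (3/97) = 97.
9² = 81 < 97 ≤ 100 = 10², so L = 10.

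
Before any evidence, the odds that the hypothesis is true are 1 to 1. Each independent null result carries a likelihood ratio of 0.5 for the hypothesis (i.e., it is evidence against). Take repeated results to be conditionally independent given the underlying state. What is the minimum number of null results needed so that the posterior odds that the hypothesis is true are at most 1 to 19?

Prior odds = 1.
Likelihood ratio per null result = 0.5.
Target odds = 1/19.
Require 0.5ⁿ ≤ 1/19 ÷ 1 = 1/19.
0.5⁴ = 0.0625 is still above 1/19 but 0.5⁵ = 0.03125 is at or below it, so n = 5.

5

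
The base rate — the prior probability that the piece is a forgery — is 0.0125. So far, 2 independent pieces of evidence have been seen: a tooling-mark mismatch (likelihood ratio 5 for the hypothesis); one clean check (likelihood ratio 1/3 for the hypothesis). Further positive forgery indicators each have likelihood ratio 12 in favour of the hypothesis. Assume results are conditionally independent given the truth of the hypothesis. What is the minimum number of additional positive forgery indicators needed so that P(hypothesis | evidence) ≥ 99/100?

4

Prior odds = 0.0125/0.9875 = 1/79.
Combined Bayes factor of the evidence already in hand = 5 × (1/3) = 5/3.
Odds after that evidence = (1/79) × 5/3 = 5/237.
Target odds = 0.99/0.01 = 99.
Need 12ⁿ ≥ 99 ÷ (5/237) = 4692.6.
12³ = 1728 falls short of 4692.6 but 12⁴ = 20736 reaches it, so n = 4.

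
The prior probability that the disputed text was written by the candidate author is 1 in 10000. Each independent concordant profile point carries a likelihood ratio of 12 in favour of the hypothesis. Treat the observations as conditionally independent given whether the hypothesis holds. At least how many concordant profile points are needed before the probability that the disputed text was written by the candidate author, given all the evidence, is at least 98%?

6

Prior odds: 0.0001 ÷ 0.9999 = 1/9999.
Likelihood ratio per concordant profile point = 12.
Target odds: 0.98 ÷ 0.02 = 49.
Require 12ⁿ ≥ 49 ÷ (1/9999) = 489951.
12⁵ = 248832 falls short of 489951 but 12⁶ = 2985984 reaches it, so n = 6.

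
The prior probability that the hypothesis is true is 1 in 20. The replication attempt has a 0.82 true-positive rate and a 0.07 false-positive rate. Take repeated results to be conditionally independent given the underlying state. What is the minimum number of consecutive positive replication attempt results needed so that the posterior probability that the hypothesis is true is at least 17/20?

Prior odds: 0.05 ÷ 0.95 = 1/19.
Likelihood ratio of a positive result = 0.82/0.07 = 82/7.
Target odds: 0.85 ÷ 0.15 = 17/3.
Require (82/7)ⁿ ≥ 17/3 ÷ (1/19) = 323/3.
(82/7)¹ = 82/7 falls short of 323/3 but (82/7)² = 6724/49 reaches it, so n = 2.

2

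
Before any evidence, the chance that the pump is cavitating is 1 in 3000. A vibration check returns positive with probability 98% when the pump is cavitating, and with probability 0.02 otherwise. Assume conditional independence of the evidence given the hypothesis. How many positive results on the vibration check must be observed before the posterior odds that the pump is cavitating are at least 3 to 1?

3

Prior odds: (1/3000) ÷ (2999/3000) = 1/2999.
Likelihood ratio of a positive result = 0.98/0.02 = 49.
Target odds = 3.
Require 49ⁿ ≥ 3 ÷ (1/2999) = 8997.
49² = 2401 falls short of 8997 but 49³ = 117649 reaches it, so n = 3.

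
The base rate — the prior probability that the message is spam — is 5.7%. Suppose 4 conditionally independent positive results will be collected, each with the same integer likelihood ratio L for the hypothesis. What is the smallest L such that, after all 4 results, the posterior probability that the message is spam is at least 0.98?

6

Prior odds = 0.057/0.943 = 57/943.
Target odds = 0.98/0.02 = 49.
Need L⁴ ≥ 49 ÷ (57/943) = 46207/57.
5⁴ = 625 < 46207/57 ≤ 1296 = 6⁴, so L = 6.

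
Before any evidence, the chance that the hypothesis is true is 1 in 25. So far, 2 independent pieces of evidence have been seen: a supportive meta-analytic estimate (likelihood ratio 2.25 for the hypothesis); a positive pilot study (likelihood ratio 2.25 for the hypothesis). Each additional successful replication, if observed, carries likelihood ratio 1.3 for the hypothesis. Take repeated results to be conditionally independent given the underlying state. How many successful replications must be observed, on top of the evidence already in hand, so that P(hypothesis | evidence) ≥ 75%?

Prior odds = 0.04/0.96 = 1/24.
Combined Bayes factor of the evidence already in hand = 2.25 × 2.25 = 5.0625.
Odds after that evidence = (1/24) × 5.0625 = 0.2109375.
Target odds = 0.75/0.25 = 3.
Need 1.3ⁿ ≥ 3 ÷ 0.2109375 = 128/9.
1.3¹⁰ ≈13.7858 falls short of 128/9 but 1.3¹¹ ≈17.9216 reaches it, so n = 11.

11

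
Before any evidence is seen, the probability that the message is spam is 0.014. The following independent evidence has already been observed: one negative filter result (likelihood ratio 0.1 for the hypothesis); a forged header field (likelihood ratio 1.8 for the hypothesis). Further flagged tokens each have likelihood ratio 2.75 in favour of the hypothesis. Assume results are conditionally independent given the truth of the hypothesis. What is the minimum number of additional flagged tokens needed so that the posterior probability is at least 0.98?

10

Prior odds = 0.014/0.986 = 7/493.
Combined Bayes factor of the evidence already in hand = 0.1 × 1.8 = 0.18.
Odds after that evidence = (7/493) × 0.18 = 63/24650.
Target odds = 0.98/0.02 = 49.
Need 2.75ⁿ ≥ 49 ÷ (63/24650) = 172550/9.
2.75⁹ ≈8994.86 falls short of 172550/9 but 2.75¹⁰ ≈24735.9 reaches it, so n = 10.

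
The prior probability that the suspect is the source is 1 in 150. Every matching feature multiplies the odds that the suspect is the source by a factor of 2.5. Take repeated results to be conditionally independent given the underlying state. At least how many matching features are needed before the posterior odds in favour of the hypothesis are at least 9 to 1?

Prior odds = (1/150)/(149/150) = 1/149.
Likelihood ratio per matching feature = 2.5.
Target odds = 9.
Need (1/149) × 2.5ⁿ ≥ 9, i.e. 2.5ⁿ ≥ 1341.
2.5⁷ = 610.3515625 falls short of 1341 but 2.5⁸ = 390625/256 reaches it, so n = 8.

8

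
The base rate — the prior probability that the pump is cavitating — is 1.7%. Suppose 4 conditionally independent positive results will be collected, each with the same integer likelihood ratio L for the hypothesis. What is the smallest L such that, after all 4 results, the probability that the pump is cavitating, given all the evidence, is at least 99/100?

9

Prior odds = 0.017/0.983 = 17/983.
Target odds = 0.99/0.01 = 99.
Need L⁴ ≥ 99 ÷ (17/983) = 97317/17.
8⁴ = 4096 < 97317/17 ≤ 6561 = 9⁴, so L = 9.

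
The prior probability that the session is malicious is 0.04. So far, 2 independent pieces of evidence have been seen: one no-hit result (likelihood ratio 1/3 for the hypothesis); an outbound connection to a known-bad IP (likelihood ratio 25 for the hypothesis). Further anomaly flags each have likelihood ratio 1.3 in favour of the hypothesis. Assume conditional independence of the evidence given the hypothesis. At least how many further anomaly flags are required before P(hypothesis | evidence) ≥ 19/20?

16

Prior odds = 0.04/0.96 = 1/24.
Combined Bayes factor of the evidence already in hand = (1/3) × 25 = 25/3.
Odds after that evidence = (1/24) × 25/3 = 25/72.
Target odds = 0.95/0.05 = 19.
Need 1.3ⁿ ≥ 19 ÷ (25/72) = 54.72.
1.3¹⁵ ≈51.1859 falls short of 54.72 but 1.3¹⁶ ≈66.5417 reaches it, so n = 16.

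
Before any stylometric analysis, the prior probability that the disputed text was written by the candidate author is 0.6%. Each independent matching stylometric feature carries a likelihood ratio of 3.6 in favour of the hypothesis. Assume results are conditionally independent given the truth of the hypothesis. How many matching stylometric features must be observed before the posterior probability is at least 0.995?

Prior odds: 0.006 ÷ 0.994 = 3/497.
Likelihood ratio per matching stylometric feature = 3.6.
Target posterior odds = 0.995/0.005 = 199.
Require 3.6ⁿ ≥ 199 ÷ (3/497) = 98903/3.
3.6⁸ ≈28211.1 falls short of 98903/3 but 3.6⁹ ≈101560 reaches it, so n = 9.

9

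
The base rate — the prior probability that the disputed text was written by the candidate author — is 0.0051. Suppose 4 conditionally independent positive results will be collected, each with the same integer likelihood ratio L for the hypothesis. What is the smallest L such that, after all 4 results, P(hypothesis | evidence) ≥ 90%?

7

Prior odds = 0.0051/0.9949 = 51/9949.
Target odds = 0.9/0.1 = 9.
Need L⁴ ≥ 9 ÷ (51/9949) = 29847/17.
6⁴ = 1296 < 29847/17 ≤ 2401 = 7⁴, so L = 7.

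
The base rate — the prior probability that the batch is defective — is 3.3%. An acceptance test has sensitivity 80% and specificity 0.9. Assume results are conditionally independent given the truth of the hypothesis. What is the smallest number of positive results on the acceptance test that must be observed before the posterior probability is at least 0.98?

4

Prior odds: 0.033 ÷ 0.967 = 33/967.
False-positive rate = 1 − 0.9 = 0.1; likelihood ratio of a positive = 0.8/0.1 = 8.
Target odds: 0.98 ÷ 0.02 = 49.
Need (33/967) × 8ⁿ ≥ 49, i.e. 8ⁿ ≥ 47383/33.
8³ = 512 falls short of 47383/33 but 8⁴ = 4096 reaches it, so n = 4.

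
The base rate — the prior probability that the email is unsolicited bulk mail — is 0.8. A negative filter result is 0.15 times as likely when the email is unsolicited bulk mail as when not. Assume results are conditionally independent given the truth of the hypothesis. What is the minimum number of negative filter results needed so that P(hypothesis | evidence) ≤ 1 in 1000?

5

Prior odds: 0.8 ÷ 0.2 = 4.
Likelihood ratio per negative filter result = 0.15.
Target odds: 0.001 ÷ 0.999 = 1/999.
Require 0.15ⁿ ≤ 1/999 ÷ 4 = 1/3996.
0.15⁴ = 81/160000 is still above 1/3996 but 0.15⁵ = 243/3200000 is at or below it, so n = 5.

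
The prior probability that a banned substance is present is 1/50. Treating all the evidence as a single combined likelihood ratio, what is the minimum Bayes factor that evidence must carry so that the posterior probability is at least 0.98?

Prior odds = 0.02/0.98 = 1/49.
Target odds = 0.98/0.02 = 49.
Required Bayes factor = 49 ÷ (1/49) = 2401.

2401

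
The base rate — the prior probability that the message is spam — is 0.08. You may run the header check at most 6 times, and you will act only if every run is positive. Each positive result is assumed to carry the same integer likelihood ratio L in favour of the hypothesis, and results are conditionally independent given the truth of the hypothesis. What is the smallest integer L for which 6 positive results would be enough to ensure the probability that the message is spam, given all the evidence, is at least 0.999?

Prior odds = 0.08/0.92 = 2/23.
Target odds = 0.999/0.001 = 999.
Need L⁶ ≥ 999 ÷ (2/23) = 11488.5.
4⁶ = 4096 < 11488.5 ≤ 15625 = 5⁶, so L = 5.

5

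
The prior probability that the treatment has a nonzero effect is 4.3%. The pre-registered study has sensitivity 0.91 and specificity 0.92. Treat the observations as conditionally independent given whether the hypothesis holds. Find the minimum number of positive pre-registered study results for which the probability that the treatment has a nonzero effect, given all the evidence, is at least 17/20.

Prior odds = 0.043/0.957 = 43/957.
False-positive rate = 1 − 0.92 = 0.08; likelihood ratio of a positive = 0.91/0.08 = 11.375.
Target posterior odds = 0.85/0.15 = 17/3.
Require 11.375ⁿ ≥ 17/3 ÷ (43/957) = 5423/43.
11.375¹ = 11.375 falls short of 5423/43 but 11.375² = 129.390625 reaches it, so n = 2.

2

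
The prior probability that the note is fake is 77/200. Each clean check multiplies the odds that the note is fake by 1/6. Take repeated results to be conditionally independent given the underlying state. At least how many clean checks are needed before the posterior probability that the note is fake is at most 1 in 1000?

Prior odds = 0.385/0.615 = 77/123.
Likelihood ratio per clean check = 1/6.
Target posterior odds = 0.001/0.999 = 1/999.
Need (77/123) × (1/6)ⁿ ≤ 1/999, i.e. (1/6)ⁿ ≤ 41/25641.
(1/6)³ = 1/216 is still above 41/25641 but (1/6)⁴ = 1/1296 is at or below it, so n = 4.

4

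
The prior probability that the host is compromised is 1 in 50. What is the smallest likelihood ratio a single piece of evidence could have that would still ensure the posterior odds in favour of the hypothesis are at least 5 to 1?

245

Prior odds = 0.02/0.98 = 1/49.
Target odds = 5.
Required Bayes factor = 5 ÷ (1/49) = 245.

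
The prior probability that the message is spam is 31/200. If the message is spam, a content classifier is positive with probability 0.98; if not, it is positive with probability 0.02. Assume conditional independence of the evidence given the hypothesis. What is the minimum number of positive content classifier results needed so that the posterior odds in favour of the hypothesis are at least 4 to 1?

1

Prior odds: 0.155 ÷ 0.845 = 31/169.
Likelihood ratio of a positive = 0.98/0.02 = 49.
Target odds = 4.
Require 49ⁿ ≥ 4 ÷ (31/169) = 676/31.
49¹ = 49, which meets the required 676/31; so n = 1.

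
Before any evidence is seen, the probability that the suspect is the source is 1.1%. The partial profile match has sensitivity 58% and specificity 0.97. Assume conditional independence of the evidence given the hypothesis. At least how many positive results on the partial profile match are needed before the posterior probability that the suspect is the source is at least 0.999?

4

Prior odds = 0.011/0.989 = 11/989.
False-positive rate = 1 − 0.97 = 0.03; likelihood ratio of a positive = 0.58/0.03 = 58/3.
Target posterior odds = 0.999/0.001 = 999.
Require (58/3)ⁿ ≥ 999 ÷ (11/989) = 988011/11.
(58/3)³ = 195112/27 falls short of 988011/11 but (58/3)⁴ = 11316496/81 reaches it, so n = 4.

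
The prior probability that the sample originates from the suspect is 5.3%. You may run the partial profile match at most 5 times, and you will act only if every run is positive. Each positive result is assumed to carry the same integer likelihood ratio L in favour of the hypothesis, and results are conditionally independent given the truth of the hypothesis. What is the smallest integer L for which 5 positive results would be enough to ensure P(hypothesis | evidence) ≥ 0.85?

3

Prior odds = 0.053/0.947 = 53/947.
Target odds = 0.85/0.15 = 17/3.
Need L⁵ ≥ 17/3 ÷ (53/947) = 16099/159.
2⁵ = 32 < 16099/159 ≤ 243 = 3⁵, so L = 3.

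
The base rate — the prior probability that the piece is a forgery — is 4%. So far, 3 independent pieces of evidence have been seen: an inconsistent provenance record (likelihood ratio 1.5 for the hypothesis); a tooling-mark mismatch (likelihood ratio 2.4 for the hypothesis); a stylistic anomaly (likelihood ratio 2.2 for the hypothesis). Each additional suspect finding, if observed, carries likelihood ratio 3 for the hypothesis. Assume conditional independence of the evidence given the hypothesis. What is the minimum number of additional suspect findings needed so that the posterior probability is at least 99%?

6

Prior odds = 0.04/0.96 = 1/24.
Combined Bayes factor of the evidence already in hand = 1.5 × 2.4 × 2.2 = 7.92.
Odds after that evidence = (1/24) × 7.92 = 0.33.
Target odds = 0.99/0.01 = 99.
Need 3ⁿ ≥ 99 ÷ 0.33 = 300.
3⁵ = 243 falls short of 300 but 3⁶ = 729 reaches it, so n = 6.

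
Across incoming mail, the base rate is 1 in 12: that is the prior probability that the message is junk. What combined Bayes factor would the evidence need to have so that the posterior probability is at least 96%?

264

Prior odds = (1/12)/(11/12) = 1/11.
Target odds = 0.96/0.04 = 24.
Required Bayes factor = 24 ÷ (1/11) = 264.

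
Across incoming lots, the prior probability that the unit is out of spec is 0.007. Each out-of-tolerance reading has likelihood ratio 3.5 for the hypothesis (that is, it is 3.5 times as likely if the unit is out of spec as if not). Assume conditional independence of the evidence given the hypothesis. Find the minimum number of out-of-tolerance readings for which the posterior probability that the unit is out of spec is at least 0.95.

Prior odds = 0.007/0.993 = 7/993.
Likelihood ratio per out-of-tolerance reading = 3.5.
Target posterior odds = 0.95/0.05 = 19.
Need (7/993) × 3.5ⁿ ≥ 19, i.e. 3.5ⁿ ≥ 18867/7.
3.5⁶ = 1838.265625 falls short of 18867/7 but 3.5⁷ = 823543/128 reaches it, so n = 7.

7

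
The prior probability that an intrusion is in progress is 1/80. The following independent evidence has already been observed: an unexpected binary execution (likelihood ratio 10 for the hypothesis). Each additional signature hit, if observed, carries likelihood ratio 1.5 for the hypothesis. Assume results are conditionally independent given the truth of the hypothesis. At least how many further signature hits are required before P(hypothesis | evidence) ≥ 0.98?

Prior odds = 0.0125/0.9875 = 1/79.
Bayes factor of the evidence already in hand = 10.
Odds after that evidence = (1/79) × 10 = 10/79.
Target odds = 0.98/0.02 = 49.
Need 1.5ⁿ ≥ 49 ÷ (10/79) = 387.1.
1.5¹⁴ = 4782969/16384 falls short of 387.1 but 1.5¹⁵ = 14348907/32768 reaches it, so n = 15.

15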